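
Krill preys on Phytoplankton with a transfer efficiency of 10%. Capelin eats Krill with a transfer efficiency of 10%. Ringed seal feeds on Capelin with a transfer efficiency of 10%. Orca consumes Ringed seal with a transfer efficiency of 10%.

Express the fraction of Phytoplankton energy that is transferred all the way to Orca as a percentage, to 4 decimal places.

0.0100%

Product of link efficiencies: 0.1 × 0.1 × 0.1 × 0.1 = 0.0001
As a percentage: 0.0001 × 100 = 0.0100%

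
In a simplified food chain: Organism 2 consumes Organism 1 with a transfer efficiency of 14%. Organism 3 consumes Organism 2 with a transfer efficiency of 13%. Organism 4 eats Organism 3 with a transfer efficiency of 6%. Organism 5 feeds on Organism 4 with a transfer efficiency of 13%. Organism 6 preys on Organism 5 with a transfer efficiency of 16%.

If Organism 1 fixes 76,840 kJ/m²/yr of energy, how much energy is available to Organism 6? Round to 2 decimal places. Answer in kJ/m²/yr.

Organism 2: 76840 × 0.14 = 10757.6 kJ/m²/yr
Organism 3: 10757.6 × 0.13 = 1398.488 kJ/m²/yr
Organism 4: 1398.488 × 0.06 = 83.90928 kJ/m²/yr
Organism 5: 83.90928 × 0.13 = 10.9082064 kJ/m²/yr
Organism 6: 10.9082064 × 0.16 = 1.745313024 kJ/m²/yr

1.75 kJ/m²/yr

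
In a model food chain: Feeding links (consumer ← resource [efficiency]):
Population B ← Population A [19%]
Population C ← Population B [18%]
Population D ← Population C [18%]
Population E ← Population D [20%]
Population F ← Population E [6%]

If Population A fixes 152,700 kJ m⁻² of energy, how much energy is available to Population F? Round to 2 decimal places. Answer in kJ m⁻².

Population B: 152700 × 0.19 = 29013 kJ m⁻²
Population C: 29013 × 0.18 = 5222.34 kJ m⁻²
Population D: 5222.34 × 0.18 = 940.0212 kJ m⁻²
Population E: 940.0212 × 0.2 = 188.00424 kJ m⁻²
Population F: 188.00424 × 0.06 = 11.2802544 kJ m⁻²

11.28 kJ m⁻²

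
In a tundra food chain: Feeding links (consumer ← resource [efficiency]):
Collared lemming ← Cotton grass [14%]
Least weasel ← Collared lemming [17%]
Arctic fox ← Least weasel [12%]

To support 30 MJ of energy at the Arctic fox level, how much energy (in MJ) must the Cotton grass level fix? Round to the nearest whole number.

Cumulative transfer efficiency: 0.14 × 0.17 × 0.12 = 0.002856
Cotton grass energy = 30 / 0.002856 = 10504 MJ

10504 MJ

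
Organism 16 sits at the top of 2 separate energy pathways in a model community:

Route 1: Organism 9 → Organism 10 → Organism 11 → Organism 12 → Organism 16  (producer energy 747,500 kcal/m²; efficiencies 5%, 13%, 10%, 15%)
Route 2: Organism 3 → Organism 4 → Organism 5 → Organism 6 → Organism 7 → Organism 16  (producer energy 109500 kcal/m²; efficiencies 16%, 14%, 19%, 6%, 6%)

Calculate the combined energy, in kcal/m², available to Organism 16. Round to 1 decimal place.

74.6 kcal/m²

Route 1: 747500 × 0.05 × 0.13 × 0.1 × 0.15 = 72.88125 kcal/m²
Route 2: 109500 × 0.16 × 0.14 × 0.19 × 0.06 × 0.06 = 1.6777152 kcal/m²
Total at Organism 16: 72.88125 + 1.6777152 = 74.5589652 kcal/m²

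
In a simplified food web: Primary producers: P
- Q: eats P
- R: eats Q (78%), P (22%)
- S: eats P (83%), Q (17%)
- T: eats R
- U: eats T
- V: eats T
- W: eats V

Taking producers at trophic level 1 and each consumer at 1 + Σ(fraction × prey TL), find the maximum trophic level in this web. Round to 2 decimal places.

5.78

Q: 1 + 1 = 2
R: 1 + (0.78×2 + 0.22×1) = 2.78
S: 1 + (0.83×1 + 0.17×2) = 2.17
T: 1 + 2.78 = 3.78
U: 1 + 3.78 = 4.78
V: 1 + 3.78 = 4.78
W: 1 + 4.78 = 5.78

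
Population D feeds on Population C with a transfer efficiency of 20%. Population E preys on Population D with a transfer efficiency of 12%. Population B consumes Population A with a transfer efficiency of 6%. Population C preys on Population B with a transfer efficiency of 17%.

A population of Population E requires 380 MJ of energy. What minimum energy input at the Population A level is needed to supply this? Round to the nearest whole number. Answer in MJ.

1552288 MJ

Cumulative transfer efficiency: 0.06 × 0.17 × 0.2 × 0.12 = 0.0002448
Population A energy = 380 / 0.0002448 = 1552288 MJ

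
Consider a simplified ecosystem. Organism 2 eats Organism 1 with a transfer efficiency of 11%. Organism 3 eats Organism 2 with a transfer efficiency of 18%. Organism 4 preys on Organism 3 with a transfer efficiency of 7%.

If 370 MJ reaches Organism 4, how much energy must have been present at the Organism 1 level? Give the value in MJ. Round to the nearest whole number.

266955 MJ

Cumulative transfer efficiency: 0.11 × 0.18 × 0.07 = 0.001386
Organism 1 energy = 370 / 0.001386 = 266955 MJ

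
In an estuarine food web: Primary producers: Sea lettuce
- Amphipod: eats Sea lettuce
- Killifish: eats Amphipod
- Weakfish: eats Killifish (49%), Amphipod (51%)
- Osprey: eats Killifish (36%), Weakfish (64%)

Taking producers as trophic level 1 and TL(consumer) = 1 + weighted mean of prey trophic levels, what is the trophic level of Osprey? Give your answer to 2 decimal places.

4.31

Amphipod: 1 + 1 = 2
Killifish: 1 + 2 = 3
Weakfish: 1 + (0.49×3 + 0.51×2) = 3.49
Osprey: 1 + (0.36×3 + 0.64×3.49) = 4.3136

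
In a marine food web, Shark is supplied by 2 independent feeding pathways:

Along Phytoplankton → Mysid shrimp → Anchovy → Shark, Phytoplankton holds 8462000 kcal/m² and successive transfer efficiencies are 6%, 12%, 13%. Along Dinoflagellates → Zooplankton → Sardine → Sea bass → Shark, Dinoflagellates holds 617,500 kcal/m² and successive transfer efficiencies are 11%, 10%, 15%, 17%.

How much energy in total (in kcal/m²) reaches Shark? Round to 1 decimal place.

Via Phytoplankton: 8462000 × 0.06 × 0.12 × 0.13 = 7920.432 kcal/m²
Via Dinoflagellates: 617500 × 0.11 × 0.1 × 0.15 × 0.17 = 173.20875 kcal/m²
Total at Shark: 7920.432 + 173.20875 = 8093.64075 kcal/m²

8093.6 kcal/m²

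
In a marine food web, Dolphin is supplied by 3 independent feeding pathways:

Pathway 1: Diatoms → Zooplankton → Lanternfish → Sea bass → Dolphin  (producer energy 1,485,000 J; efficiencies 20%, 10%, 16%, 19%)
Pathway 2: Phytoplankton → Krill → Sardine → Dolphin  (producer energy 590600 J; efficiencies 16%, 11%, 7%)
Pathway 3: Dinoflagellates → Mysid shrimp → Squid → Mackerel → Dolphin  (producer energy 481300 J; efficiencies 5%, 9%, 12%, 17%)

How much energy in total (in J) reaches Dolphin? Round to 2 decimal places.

Pathway 1: 1485000 × 0.2 × 0.1 × 0.16 × 0.19 = 902.88 J
Pathway 2: 590600 × 0.16 × 0.11 × 0.07 = 727.6192 J
Pathway 3: 481300 × 0.05 × 0.09 × 0.12 × 0.17 = 44.18334 J
Total at Dolphin: 902.88 + 727.6192 + 44.18334 = 1674.68254 J

1674.68 J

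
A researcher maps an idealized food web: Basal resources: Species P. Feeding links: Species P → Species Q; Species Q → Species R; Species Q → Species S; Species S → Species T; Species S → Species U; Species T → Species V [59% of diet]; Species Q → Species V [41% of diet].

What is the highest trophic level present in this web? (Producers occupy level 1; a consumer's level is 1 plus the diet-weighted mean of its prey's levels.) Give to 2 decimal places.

Species Q: 1 + 1 = 2
Species R: 1 + 2 = 3
Species S: 1 + 2 = 3
Species T: 1 + 3 = 4
Species U: 1 + 3 = 4
Species V: 1 + (0.59×4 + 0.41×2) = 4.18

4.18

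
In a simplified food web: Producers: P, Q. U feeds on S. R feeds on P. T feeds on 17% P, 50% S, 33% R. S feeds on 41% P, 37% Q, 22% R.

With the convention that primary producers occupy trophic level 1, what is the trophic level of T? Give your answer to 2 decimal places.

2.94

R: 1 + 1 = 2
S: 1 + (0.41×1 + 0.37×1 + 0.22×2) = 2.22
T: 1 + (0.17×1 + 0.5×2.22 + 0.33×2) = 2.94
U: 1 + 2.22 = 3.22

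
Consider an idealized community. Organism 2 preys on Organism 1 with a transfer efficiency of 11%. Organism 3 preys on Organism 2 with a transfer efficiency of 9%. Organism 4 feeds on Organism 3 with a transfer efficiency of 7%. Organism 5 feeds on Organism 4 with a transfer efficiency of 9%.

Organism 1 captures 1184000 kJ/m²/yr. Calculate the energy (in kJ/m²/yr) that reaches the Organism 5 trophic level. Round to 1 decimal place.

73.8 kJ/m²/yr

Organism 2: 1184000 × 0.11 = 130240 kJ/m²/yr
Organism 3: 130240 × 0.09 = 11721.6 kJ/m²/yr
Organism 4: 11721.6 × 0.07 = 820.512 kJ/m²/yr
Organism 5: 820.512 × 0.09 = 73.84608 kJ/m²/yr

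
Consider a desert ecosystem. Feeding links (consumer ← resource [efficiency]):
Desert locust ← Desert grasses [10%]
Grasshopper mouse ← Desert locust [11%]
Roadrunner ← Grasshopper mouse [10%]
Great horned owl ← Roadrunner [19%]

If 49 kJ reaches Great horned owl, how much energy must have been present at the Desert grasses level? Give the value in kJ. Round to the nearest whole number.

234450 kJ

Cumulative transfer efficiency: 0.1 × 0.11 × 0.1 × 0.19 = 0.000209
Desert grasses energy = 49 / 0.000209 = 234450 kJ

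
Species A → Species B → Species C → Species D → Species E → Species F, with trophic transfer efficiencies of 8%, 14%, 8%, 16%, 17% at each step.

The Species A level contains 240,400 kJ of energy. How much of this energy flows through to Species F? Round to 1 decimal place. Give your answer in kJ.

5.9 kJ

Species B: 240400 × 0.08 = 19232 kJ
Species C: 19232 × 0.14 = 2692.48 kJ
Species D: 2692.48 × 0.08 = 215.3984 kJ
Species E: 215.3984 × 0.16 = 34.463744 kJ
Species F: 34.463744 × 0.17 = 5.85883648 kJ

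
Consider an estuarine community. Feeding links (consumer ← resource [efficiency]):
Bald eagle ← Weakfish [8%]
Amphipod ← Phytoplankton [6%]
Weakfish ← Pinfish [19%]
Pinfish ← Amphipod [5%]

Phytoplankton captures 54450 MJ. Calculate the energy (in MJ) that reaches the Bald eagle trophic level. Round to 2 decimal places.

Amphipod: 54450 × 0.06 = 3267 MJ
Pinfish: 3267 × 0.05 = 163.35 MJ
Weakfish: 163.35 × 0.19 = 31.0365 MJ
Bald eagle: 31.0365 × 0.08 = 2.48292 MJ

2.48 MJ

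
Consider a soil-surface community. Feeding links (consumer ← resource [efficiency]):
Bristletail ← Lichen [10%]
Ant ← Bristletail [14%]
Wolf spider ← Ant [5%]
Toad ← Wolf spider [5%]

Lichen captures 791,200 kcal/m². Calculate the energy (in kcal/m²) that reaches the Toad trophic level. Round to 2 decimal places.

Bristletail: 791200 × 0.1 = 79120 kcal/m²
Ant: 79120 × 0.14 = 11076.8 kcal/m²
Wolf spider: 11076.8 × 0.05 = 553.84 kcal/m²
Toad: 553.84 × 0.05 = 27.692 kcal/m²

27.69 kcal/m²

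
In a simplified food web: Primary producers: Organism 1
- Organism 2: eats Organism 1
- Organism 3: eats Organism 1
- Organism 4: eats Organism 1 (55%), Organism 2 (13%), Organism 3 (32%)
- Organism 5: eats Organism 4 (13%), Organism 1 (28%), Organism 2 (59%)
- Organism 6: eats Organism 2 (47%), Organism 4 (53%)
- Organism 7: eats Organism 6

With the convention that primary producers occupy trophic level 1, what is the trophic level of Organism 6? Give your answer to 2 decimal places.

3.24

Organism 2: 1 + 1 = 2
Organism 3: 1 + 1 = 2
Organism 4: 1 + (0.55×1 + 0.13×2 + 0.32×2) = 2.45
Organism 5: 1 + (0.13×2.45 + 0.28×1 + 0.59×2) = 2.7785
Organism 6: 1 + (0.47×2 + 0.53×2.45) = 3.2385
Organism 7: 1 + 3.2385 = 4.2385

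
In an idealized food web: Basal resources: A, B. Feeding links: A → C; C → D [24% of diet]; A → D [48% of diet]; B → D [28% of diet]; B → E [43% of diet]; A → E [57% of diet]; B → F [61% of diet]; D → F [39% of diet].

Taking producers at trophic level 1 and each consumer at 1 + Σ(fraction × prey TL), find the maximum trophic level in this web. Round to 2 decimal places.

C: 1 + 1 = 2
D: 1 + (0.24×2 + 0.48×1 + 0.28×1) = 2.24
E: 1 + (0.43×1 + 0.57×1) = 2
F: 1 + (0.61×1 + 0.39×2.24) = 2.4836

2.48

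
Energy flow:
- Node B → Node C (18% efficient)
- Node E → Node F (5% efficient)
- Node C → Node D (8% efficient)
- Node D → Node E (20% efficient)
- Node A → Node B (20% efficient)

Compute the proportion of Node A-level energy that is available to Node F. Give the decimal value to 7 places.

0.0000288

Product of link efficiencies: 0.2 × 0.18 × 0.08 × 0.2 × 0.05 = 0.0000288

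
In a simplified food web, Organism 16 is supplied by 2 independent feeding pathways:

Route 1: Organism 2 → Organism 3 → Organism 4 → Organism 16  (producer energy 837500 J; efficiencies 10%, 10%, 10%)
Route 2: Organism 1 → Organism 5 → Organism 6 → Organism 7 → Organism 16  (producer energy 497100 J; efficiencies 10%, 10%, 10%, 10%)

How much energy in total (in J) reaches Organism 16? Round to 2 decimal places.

Route 1: 837500 × 0.1 × 0.1 × 0.1 = 837.5 J
Route 2: 497100 × 0.1 × 0.1 × 0.1 × 0.1 = 49.71 J
Total at Organism 16: 837.5 + 49.71 = 887.21 J

887.21 J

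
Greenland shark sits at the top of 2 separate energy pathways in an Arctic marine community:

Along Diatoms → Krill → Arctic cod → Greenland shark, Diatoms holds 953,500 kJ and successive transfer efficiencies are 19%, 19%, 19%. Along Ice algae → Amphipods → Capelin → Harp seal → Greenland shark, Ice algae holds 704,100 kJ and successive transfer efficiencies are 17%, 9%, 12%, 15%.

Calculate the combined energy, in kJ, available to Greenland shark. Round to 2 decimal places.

Via Diatoms: 953500 × 0.19 × 0.19 × 0.19 = 6540.0565 kJ
Via Ice algae: 704100 × 0.17 × 0.09 × 0.12 × 0.15 = 193.90914 kJ
Total at Greenland shark: 6540.0565 + 193.90914 = 6733.96564 kJ

6733.97 kJ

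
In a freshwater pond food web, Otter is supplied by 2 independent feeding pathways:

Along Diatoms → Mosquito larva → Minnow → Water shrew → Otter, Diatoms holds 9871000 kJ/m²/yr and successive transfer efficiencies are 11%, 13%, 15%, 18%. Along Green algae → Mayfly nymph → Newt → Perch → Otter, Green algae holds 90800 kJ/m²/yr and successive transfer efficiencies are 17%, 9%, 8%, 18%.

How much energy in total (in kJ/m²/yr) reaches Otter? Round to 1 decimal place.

3831.2 kJ/m²/yr

Via Diatoms: 9871000 × 0.11 × 0.13 × 0.15 × 0.18 = 3811.1931 kJ/m²/yr
Via Green algae: 90800 × 0.17 × 0.09 × 0.08 × 0.18 = 20.005056 kJ/m²/yr
Total at Otter: 3811.1931 + 20.005056 = 3831.198156 kJ/m²/yr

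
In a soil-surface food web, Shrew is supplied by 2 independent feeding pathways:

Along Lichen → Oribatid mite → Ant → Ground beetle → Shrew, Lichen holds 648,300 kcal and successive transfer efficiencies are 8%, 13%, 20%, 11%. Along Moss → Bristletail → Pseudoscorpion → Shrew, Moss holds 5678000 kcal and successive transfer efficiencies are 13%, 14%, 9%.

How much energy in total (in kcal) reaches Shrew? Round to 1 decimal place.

9448.9 kcal

Via Lichen: 648300 × 0.08 × 0.13 × 0.2 × 0.11 = 148.33104 kcal
Via Moss: 5678000 × 0.13 × 0.14 × 0.09 = 9300.564 kcal
Total at Shrew: 148.33104 + 9300.564 = 9448.89504 kcal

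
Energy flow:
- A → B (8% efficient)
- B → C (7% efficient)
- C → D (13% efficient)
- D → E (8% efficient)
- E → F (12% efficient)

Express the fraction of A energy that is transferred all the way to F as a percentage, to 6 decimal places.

Product of link efficiencies: 0.08 × 0.07 × 0.13 × 0.08 × 0.12 = 0.0000069888
As a percentage: 0.0000069888 × 100 = 0.000699%

0.000699%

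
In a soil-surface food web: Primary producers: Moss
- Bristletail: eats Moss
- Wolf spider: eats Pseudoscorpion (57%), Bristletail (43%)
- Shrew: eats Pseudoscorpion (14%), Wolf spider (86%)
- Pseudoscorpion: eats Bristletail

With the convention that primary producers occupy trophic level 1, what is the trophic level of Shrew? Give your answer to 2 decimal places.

4.49

Bristletail: 1 + 1 = 2
Pseudoscorpion: 1 + 2 = 3
Wolf spider: 1 + (0.57×3 + 0.43×2) = 3.57
Shrew: 1 + (0.14×3 + 0.86×3.57) = 4.4902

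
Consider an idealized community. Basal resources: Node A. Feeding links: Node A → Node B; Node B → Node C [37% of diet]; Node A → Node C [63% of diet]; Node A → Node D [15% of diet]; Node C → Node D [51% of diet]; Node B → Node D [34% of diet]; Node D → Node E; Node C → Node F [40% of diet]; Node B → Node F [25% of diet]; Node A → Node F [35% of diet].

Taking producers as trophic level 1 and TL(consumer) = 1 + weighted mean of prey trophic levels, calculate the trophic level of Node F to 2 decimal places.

2.80

Node B: 1 + 1 = 2
Node C: 1 + (0.37×2 + 0.63×1) = 2.37
Node D: 1 + (0.15×1 + 0.51×2.37 + 0.34×2) = 3.0387
Node E: 1 + 3.0387 = 4.0387
Node F: 1 + (0.4×2.37 + 0.25×2 + 0.35×1) = 2.798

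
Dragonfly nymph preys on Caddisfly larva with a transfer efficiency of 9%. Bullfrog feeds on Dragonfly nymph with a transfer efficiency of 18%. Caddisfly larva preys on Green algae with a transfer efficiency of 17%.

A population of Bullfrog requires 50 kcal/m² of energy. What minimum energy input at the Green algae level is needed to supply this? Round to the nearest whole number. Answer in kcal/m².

18155 kcal/m²

Cumulative transfer efficiency: 0.17 × 0.09 × 0.18 = 0.002754
Green algae energy = 50 / 0.002754 = 18155 kcal/m²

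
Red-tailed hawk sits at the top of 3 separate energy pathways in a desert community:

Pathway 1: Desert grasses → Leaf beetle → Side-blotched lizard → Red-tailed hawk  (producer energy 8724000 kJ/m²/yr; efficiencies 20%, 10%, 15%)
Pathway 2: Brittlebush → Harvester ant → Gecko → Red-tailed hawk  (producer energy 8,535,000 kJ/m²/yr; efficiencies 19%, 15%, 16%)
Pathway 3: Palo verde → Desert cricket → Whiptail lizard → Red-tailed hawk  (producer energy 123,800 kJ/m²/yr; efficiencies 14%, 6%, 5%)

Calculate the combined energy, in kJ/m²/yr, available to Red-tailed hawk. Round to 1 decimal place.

65143.6 kJ/m²/yr

Pathway 1: 8724000 × 0.2 × 0.1 × 0.15 = 26172 kJ/m²/yr
Pathway 2: 8535000 × 0.19 × 0.15 × 0.16 = 38919.6 kJ/m²/yr
Pathway 3: 123800 × 0.14 × 0.06 × 0.05 = 51.996 kJ/m²/yr
Total at Red-tailed hawk: 26172 + 38919.6 + 51.996 = 65143.596 kJ/m²/yr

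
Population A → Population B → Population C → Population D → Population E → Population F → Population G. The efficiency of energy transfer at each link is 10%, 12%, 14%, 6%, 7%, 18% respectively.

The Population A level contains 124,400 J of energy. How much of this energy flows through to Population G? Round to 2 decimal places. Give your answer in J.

0.16 J

Population B: 124400 × 0.1 = 12440 J
Population C: 12440 × 0.12 = 1492.8 J
Population D: 1492.8 × 0.14 = 208.992 J
Population E: 208.992 × 0.06 = 12.53952 J
Population F: 12.53952 × 0.07 = 0.8777664 J
Population G: 0.8777664 × 0.18 = 0.157997952 J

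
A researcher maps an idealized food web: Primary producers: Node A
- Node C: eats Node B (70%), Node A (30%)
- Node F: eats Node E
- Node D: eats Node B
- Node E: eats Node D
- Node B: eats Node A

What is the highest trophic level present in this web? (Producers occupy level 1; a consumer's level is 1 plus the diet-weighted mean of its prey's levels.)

Node B: 1 + 1 = 2
Node C: 1 + (0.7×2 + 0.3×1) = 2.7
Node D: 1 + 2 = 3
Node E: 1 + 3 = 4
Node F: 1 + 4 = 5

5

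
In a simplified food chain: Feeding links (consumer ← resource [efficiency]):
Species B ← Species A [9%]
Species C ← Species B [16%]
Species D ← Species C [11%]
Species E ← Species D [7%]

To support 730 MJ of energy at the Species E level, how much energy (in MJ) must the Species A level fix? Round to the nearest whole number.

Cumulative transfer efficiency: 0.09 × 0.16 × 0.11 × 0.07 = 0.00011088
Species A energy = 730 / 0.00011088 = 6583694 MJ

6583694 MJ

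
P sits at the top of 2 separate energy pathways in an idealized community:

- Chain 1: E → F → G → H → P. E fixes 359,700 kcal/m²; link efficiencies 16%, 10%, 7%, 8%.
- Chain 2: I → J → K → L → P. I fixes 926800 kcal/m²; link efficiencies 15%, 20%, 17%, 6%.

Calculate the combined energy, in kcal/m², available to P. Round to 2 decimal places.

Chain 1: 359700 × 0.16 × 0.1 × 0.07 × 0.08 = 32.22912 kcal/m²
Chain 2: 926800 × 0.15 × 0.2 × 0.17 × 0.06 = 283.6008 kcal/m²
Total at P: 32.22912 + 283.6008 = 315.82992 kcal/m²

315.83 kcal/m²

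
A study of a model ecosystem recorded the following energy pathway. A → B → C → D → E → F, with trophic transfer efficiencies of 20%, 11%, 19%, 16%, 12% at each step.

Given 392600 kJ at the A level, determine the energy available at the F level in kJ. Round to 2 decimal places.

B: 392600 × 0.2 = 78520 kJ
C: 78520 × 0.11 = 8637.2 kJ
D: 8637.2 × 0.19 = 1641.068 kJ
E: 1641.068 × 0.16 = 262.57088 kJ
F: 262.57088 × 0.12 = 31.5085056 kJ

31.51 kJ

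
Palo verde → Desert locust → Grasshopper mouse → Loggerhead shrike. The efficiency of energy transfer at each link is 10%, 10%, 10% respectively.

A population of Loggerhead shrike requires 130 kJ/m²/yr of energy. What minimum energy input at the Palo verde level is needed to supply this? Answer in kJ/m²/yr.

Cumulative transfer efficiency: 0.1 × 0.1 × 0.1 = 0.001
Palo verde energy = 130 / 0.001 = 130000 kJ/m²/yr

130000 kJ/m²/yr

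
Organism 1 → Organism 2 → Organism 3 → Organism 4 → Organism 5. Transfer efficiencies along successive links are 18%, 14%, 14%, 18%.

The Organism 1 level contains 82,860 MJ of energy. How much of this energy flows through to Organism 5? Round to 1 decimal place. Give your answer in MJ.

Organism 2: 82860 × 0.18 = 14914.8 MJ
Organism 3: 14914.8 × 0.14 = 2088.072 MJ
Organism 4: 2088.072 × 0.14 = 292.33008 MJ
Organism 5: 292.33008 × 0.18 = 52.6194144 MJ

52.6 MJ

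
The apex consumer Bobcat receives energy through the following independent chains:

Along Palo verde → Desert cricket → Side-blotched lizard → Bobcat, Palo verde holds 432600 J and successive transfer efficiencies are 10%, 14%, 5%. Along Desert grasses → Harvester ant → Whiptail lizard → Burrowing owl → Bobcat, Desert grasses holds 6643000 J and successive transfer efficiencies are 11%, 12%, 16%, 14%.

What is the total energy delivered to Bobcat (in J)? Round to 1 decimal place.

2267.0 J

Via Palo verde: 432600 × 0.1 × 0.14 × 0.05 = 302.82 J
Via Desert grasses: 6643000 × 0.11 × 0.12 × 0.16 × 0.14 = 1964.20224 J
Total at Bobcat: 302.82 + 1964.20224 = 2267.02224 J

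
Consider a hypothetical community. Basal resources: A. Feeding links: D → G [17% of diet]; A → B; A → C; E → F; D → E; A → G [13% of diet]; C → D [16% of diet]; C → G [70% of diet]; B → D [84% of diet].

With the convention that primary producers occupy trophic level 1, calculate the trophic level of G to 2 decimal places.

B: 1 + 1 = 2
C: 1 + 1 = 2
D: 1 + (0.16×2 + 0.84×2) = 3
E: 1 + 3 = 4
F: 1 + 4 = 5
G: 1 + (0.17×3 + 0.7×2 + 0.13×1) = 3.04

3.04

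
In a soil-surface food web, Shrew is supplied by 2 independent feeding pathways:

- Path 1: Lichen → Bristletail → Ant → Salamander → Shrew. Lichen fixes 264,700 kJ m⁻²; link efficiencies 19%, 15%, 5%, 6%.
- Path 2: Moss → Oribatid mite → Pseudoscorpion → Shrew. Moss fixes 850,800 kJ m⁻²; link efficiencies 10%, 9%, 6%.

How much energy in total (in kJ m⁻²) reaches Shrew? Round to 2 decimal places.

482.06 kJ m⁻²

Path 1: 264700 × 0.19 × 0.15 × 0.05 × 0.06 = 22.63185 kJ m⁻²
Path 2: 850800 × 0.1 × 0.09 × 0.06 = 459.432 kJ m⁻²
Total at Shrew: 22.63185 + 459.432 = 482.06385 kJ m⁻²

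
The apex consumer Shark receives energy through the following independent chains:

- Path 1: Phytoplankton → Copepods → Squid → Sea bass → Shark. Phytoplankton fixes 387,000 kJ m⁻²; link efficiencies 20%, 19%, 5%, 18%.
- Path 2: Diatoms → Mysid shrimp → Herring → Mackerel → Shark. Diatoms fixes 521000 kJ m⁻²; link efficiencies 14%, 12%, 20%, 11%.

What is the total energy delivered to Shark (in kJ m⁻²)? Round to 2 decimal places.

324.92 kJ m⁻²

Path 1: 387000 × 0.2 × 0.19 × 0.05 × 0.18 = 132.354 kJ m⁻²
Path 2: 521000 × 0.14 × 0.12 × 0.2 × 0.11 = 192.5616 kJ m⁻²
Total at Shark: 132.354 + 192.5616 = 324.9156 kJ m⁻²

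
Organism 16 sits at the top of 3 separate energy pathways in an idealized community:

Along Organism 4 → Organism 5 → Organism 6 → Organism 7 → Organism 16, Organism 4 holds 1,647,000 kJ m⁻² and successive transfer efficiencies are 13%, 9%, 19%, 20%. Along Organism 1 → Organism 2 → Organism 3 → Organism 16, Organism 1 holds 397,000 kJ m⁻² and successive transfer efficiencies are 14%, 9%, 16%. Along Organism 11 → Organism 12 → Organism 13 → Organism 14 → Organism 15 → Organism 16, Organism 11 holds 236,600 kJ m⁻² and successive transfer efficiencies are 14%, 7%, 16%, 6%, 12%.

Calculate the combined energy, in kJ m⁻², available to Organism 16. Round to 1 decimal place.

1535.3 kJ m⁻²

Via Organism 4: 1647000 × 0.13 × 0.09 × 0.19 × 0.2 = 732.2562 kJ m⁻²
Via Organism 1: 397000 × 0.14 × 0.09 × 0.16 = 800.352 kJ m⁻²
Via Organism 11: 236600 × 0.14 × 0.07 × 0.16 × 0.06 × 0.12 = 2.67111936 kJ m⁻²
Total at Organism 16: 732.2562 + 800.352 + 2.67111936 = 1535.27931936 kJ m⁻²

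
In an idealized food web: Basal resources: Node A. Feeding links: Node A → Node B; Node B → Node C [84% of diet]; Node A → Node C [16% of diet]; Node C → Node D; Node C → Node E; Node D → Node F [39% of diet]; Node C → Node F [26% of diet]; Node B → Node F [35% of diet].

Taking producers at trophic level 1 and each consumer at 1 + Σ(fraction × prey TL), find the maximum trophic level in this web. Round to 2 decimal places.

Node B: 1 + 1 = 2
Node C: 1 + (0.84×2 + 0.16×1) = 2.84
Node D: 1 + 2.84 = 3.84
Node E: 1 + 2.84 = 3.84
Node F: 1 + (0.39×3.84 + 0.26×2.84 + 0.35×2) = 3.936

3.94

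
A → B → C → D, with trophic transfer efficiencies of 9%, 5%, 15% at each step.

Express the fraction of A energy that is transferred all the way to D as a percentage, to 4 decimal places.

0.0675%

Product of link efficiencies: 0.09 × 0.05 × 0.15 = 0.000675
As a percentage: 0.000675 × 100 = 0.0675%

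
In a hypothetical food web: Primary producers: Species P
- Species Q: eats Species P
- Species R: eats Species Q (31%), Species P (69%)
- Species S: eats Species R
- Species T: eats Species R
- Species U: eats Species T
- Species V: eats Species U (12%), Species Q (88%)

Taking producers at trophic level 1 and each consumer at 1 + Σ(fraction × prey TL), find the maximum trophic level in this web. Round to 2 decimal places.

Species Q: 1 + 1 = 2
Species R: 1 + (0.31×2 + 0.69×1) = 2.31
Species S: 1 + 2.31 = 3.31
Species T: 1 + 2.31 = 3.31
Species U: 1 + 3.31 = 4.31
Species V: 1 + (0.12×4.31 + 0.88×2) = 3.2772

4.31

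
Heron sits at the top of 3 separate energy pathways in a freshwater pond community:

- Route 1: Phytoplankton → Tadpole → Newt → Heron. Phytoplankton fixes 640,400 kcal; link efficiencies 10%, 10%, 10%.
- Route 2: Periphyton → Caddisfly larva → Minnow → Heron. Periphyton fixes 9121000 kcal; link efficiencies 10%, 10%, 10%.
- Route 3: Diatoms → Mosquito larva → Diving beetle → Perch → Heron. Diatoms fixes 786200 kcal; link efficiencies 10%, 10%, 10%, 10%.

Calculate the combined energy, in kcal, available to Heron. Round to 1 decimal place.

9840.0 kcal

Route 1: 640400 × 0.1 × 0.1 × 0.1 = 640.4 kcal
Route 2: 9121000 × 0.1 × 0.1 × 0.1 = 9121 kcal
Route 3: 786200 × 0.1 × 0.1 × 0.1 × 0.1 = 78.62 kcal
Total at Heron: 640.4 + 9121 + 78.62 = 9840.02 kcal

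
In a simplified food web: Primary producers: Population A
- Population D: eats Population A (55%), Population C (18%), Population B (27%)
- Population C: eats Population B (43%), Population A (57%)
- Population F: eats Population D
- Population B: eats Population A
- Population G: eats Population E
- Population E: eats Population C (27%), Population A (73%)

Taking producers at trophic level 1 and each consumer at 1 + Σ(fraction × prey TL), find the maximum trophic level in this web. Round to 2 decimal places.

Population B: 1 + 1 = 2
Population C: 1 + (0.43×2 + 0.57×1) = 2.43
Population D: 1 + (0.55×1 + 0.18×2.43 + 0.27×2) = 2.5274
Population E: 1 + (0.27×2.43 + 0.73×1) = 2.3861
Population F: 1 + 2.5274 = 3.5274
Population G: 1 + 2.3861 = 3.3861

3.53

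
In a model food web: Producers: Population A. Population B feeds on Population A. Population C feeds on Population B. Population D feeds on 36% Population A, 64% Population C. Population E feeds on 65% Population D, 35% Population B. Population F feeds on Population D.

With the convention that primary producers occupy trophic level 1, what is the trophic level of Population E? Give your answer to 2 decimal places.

3.83

Population B: 1 + 1 = 2
Population C: 1 + 2 = 3
Population D: 1 + (0.36×1 + 0.64×3) = 3.28
Population E: 1 + (0.65×3.28 + 0.35×2) = 3.832
Population F: 1 + 3.28 = 4.28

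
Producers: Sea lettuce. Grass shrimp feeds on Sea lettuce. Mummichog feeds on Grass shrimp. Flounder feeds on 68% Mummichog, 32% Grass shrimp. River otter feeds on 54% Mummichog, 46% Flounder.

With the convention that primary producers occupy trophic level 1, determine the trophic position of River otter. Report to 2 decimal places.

Grass shrimp: 1 + 1 = 2
Mummichog: 1 + 2 = 3
Flounder: 1 + (0.68×3 + 0.32×2) = 3.68
River otter: 1 + (0.54×3 + 0.46×3.68) = 4.3128

4.31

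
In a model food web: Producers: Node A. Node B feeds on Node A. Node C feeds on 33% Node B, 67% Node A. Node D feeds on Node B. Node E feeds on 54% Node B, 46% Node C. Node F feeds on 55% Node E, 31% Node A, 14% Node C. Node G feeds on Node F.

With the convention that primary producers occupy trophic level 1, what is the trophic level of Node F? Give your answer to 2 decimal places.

Node B: 1 + 1 = 2
Node C: 1 + (0.33×2 + 0.67×1) = 2.33
Node D: 1 + 2 = 3
Node E: 1 + (0.54×2 + 0.46×2.33) = 3.1518
Node F: 1 + (0.55×3.1518 + 0.31×1 + 0.14×2.33) = 3.36969
Node G: 1 + 3.36969 = 4.36969

3.37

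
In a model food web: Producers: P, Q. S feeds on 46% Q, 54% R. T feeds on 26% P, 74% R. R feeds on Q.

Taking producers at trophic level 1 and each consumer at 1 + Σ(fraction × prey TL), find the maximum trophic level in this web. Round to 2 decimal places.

R: 1 + 1 = 2
S: 1 + (0.46×1 + 0.54×2) = 2.54
T: 1 + (0.26×1 + 0.74×2) = 2.74

2.74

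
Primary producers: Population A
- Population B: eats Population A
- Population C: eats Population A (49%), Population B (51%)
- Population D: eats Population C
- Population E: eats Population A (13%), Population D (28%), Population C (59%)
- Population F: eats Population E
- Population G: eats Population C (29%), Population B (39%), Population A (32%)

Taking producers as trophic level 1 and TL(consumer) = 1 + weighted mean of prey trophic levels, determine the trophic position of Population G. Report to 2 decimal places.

2.83

Population B: 1 + 1 = 2
Population C: 1 + (0.49×1 + 0.51×2) = 2.51
Population D: 1 + 2.51 = 3.51
Population E: 1 + (0.13×1 + 0.28×3.51 + 0.59×2.51) = 3.5937
Population F: 1 + 3.5937 = 4.5937
Population G: 1 + (0.29×2.51 + 0.39×2 + 0.32×1) = 2.8279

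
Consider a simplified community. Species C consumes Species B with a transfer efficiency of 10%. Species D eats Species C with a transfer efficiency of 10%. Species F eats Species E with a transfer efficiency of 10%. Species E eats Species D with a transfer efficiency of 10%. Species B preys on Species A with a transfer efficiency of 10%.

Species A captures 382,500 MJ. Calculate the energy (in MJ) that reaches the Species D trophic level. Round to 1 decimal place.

Species B: 382500 × 0.1 = 38250 MJ
Species C: 38250 × 0.1 = 3825 MJ
Species D: 3825 × 0.1 = 382.5 MJ

382.5 MJ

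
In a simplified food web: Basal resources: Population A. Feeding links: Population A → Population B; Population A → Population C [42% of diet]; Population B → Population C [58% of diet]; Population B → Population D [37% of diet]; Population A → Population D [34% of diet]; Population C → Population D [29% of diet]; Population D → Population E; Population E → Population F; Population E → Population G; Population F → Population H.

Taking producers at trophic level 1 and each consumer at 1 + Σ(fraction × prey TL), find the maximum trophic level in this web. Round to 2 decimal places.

Population B: 1 + 1 = 2
Population C: 1 + (0.42×1 + 0.58×2) = 2.58
Population D: 1 + (0.37×2 + 0.34×1 + 0.29×2.58) = 2.8282
Population E: 1 + 2.8282 = 3.8282
Population F: 1 + 3.8282 = 4.8282
Population G: 1 + 3.8282 = 4.8282
Population H: 1 + 4.8282 = 5.8282

5.83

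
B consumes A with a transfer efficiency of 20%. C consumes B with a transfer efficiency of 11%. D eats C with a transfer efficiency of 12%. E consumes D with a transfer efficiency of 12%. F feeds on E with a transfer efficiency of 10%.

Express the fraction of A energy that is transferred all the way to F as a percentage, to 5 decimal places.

0.00317%

Product of link efficiencies: 0.2 × 0.11 × 0.12 × 0.12 × 0.1 = 0.00003168
As a percentage: 0.00003168 × 100 = 0.00317%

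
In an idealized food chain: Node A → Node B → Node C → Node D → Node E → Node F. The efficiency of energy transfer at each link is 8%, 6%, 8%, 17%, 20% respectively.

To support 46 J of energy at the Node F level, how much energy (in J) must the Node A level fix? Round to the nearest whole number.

Cumulative transfer efficiency: 0.08 × 0.06 × 0.08 × 0.17 × 0.2 = 0.000013056
Node A energy = 46 / 0.000013056 = 3523284 J

3523284 J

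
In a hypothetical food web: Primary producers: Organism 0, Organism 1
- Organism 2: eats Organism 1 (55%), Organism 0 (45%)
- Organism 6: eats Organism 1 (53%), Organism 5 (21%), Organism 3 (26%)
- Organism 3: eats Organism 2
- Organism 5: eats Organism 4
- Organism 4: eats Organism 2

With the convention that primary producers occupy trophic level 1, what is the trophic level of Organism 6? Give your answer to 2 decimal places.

3.15

Organism 2: 1 + (0.55×1 + 0.45×1) = 2
Organism 3: 1 + 2 = 3
Organism 4: 1 + 2 = 3
Organism 5: 1 + 3 = 4
Organism 6: 1 + (0.53×1 + 0.21×4 + 0.26×3) = 3.15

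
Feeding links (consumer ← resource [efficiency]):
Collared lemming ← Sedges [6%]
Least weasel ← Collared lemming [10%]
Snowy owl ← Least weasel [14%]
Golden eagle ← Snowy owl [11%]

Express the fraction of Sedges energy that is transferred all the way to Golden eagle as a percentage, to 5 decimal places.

Product of link efficiencies: 0.06 × 0.1 × 0.14 × 0.11 = 0.0000924
As a percentage: 0.0000924 × 100 = 0.00924%

0.00924%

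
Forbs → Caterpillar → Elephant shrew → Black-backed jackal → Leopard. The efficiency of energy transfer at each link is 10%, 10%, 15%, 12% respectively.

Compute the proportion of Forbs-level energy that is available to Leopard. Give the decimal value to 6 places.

Product of link efficiencies: 0.1 × 0.1 × 0.15 × 0.12 = 0.00018

0.000180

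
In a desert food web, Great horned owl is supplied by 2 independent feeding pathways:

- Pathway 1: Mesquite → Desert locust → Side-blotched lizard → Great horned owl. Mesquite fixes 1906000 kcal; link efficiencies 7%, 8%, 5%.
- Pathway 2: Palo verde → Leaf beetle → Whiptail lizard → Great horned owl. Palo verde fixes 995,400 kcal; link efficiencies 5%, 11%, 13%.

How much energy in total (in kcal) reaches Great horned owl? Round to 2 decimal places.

Pathway 1: 1906000 × 0.07 × 0.08 × 0.05 = 533.68 kcal
Pathway 2: 995400 × 0.05 × 0.11 × 0.13 = 711.711 kcal
Total at Great horned owl: 533.68 + 711.711 = 1245.391 kcal

1245.39 kcal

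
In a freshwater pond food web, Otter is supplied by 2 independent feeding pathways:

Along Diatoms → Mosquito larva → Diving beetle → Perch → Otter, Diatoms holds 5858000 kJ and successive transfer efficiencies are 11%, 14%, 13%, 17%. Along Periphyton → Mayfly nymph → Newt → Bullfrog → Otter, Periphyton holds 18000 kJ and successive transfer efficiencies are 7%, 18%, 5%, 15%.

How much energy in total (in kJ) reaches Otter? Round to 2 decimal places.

Via Diatoms: 5858000 × 0.11 × 0.14 × 0.13 × 0.17 = 1993.71172 kJ
Via Periphyton: 18000 × 0.07 × 0.18 × 0.05 × 0.15 = 1.701 kJ
Total at Otter: 1993.71172 + 1.701 = 1995.41272 kJ

1995.41 kJ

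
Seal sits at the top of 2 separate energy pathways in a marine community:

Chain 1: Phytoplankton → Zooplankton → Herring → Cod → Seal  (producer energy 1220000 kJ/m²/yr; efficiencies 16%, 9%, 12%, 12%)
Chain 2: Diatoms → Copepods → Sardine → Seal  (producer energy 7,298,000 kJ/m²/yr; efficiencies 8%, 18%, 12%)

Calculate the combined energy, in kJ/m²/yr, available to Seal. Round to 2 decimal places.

Chain 1: 1220000 × 0.16 × 0.09 × 0.12 × 0.12 = 252.9792 kJ/m²/yr
Chain 2: 7298000 × 0.08 × 0.18 × 0.12 = 12610.944 kJ/m²/yr
Total at Seal: 252.9792 + 12610.944 = 12863.9232 kJ/m²/yr

12863.92 kJ/m²/yr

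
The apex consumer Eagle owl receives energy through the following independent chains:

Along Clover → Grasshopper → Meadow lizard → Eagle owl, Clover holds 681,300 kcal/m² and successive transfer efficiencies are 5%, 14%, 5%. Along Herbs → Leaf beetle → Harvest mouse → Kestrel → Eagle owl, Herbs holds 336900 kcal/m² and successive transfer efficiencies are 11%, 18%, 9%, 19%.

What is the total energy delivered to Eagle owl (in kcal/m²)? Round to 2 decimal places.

352.52 kcal/m²

Via Clover: 681300 × 0.05 × 0.14 × 0.05 = 238.455 kcal/m²
Via Herbs: 336900 × 0.11 × 0.18 × 0.09 × 0.19 = 114.067602 kcal/m²
Total at Eagle owl: 238.455 + 114.067602 = 352.522602 kcal/m²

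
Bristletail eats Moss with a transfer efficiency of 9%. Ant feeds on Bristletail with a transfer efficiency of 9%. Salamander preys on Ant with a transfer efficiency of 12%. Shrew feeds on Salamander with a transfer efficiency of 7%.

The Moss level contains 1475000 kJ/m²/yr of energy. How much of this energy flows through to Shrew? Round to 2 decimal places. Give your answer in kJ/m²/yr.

100.36 kJ/m²/yr

Bristletail: 1475000 × 0.09 = 132750 kJ/m²/yr
Ant: 132750 × 0.09 = 11947.5 kJ/m²/yr
Salamander: 11947.5 × 0.12 = 1433.7 kJ/m²/yr
Shrew: 1433.7 × 0.07 = 100.359 kJ/m²/yr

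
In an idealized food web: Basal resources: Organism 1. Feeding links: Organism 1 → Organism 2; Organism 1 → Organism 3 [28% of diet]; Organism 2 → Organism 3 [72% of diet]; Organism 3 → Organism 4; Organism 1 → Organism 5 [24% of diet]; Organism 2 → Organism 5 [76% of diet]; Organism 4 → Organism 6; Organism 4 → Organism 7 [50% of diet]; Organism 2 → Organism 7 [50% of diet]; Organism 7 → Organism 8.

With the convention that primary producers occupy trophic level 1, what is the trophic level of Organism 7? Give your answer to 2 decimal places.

Organism 2: 1 + 1 = 2
Organism 3: 1 + (0.28×1 + 0.72×2) = 2.72
Organism 4: 1 + 2.72 = 3.72
Organism 5: 1 + (0.24×1 + 0.76×2) = 2.76
Organism 6: 1 + 3.72 = 4.72
Organism 7: 1 + (0.5×3.72 + 0.5×2) = 3.86
Organism 8: 1 + 3.86 = 4.86

3.86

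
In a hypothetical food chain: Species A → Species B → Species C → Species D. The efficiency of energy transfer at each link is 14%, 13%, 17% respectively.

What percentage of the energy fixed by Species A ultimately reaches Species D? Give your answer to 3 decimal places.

Product of link efficiencies: 0.14 × 0.13 × 0.17 = 0.003094
As a percentage: 0.003094 × 100 = 0.309%

0.309%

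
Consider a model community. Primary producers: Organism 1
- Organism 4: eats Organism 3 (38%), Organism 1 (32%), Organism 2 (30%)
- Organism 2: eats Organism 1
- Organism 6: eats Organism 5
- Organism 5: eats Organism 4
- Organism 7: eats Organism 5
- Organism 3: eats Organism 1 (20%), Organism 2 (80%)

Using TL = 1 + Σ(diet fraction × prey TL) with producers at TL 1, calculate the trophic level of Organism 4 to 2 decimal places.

Organism 2: 1 + 1 = 2
Organism 3: 1 + (0.2×1 + 0.8×2) = 2.8
Organism 4: 1 + (0.38×2.8 + 0.32×1 + 0.3×2) = 2.984
Organism 5: 1 + 2.984 = 3.984
Organism 6: 1 + 3.984 = 4.984
Organism 7: 1 + 3.984 = 4.984

2.98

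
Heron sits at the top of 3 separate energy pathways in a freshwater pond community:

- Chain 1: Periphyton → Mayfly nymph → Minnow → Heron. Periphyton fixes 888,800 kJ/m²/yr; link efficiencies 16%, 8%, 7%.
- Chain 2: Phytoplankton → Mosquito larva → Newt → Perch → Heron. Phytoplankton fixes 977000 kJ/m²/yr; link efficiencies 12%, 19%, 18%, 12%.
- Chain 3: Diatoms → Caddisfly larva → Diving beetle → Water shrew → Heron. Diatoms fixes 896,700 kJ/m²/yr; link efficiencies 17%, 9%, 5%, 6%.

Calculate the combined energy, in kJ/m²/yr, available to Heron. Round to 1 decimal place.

1318.7 kJ/m²/yr

Chain 1: 888800 × 0.16 × 0.08 × 0.07 = 796.3648 kJ/m²/yr
Chain 2: 977000 × 0.12 × 0.19 × 0.18 × 0.12 = 481.15296 kJ/m²/yr
Chain 3: 896700 × 0.17 × 0.09 × 0.05 × 0.06 = 41.15853 kJ/m²/yr
Total at Heron: 796.3648 + 481.15296 + 41.15853 = 1318.67629 kJ/m²/yr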